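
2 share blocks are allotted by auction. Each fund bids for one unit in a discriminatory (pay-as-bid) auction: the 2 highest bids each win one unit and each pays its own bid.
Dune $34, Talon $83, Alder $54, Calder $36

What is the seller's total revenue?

Total revenue: $137

Ordering the bids: 83 (Talon), 54 (Alder), 36 (Calder), 34 (Dune)
Winners (2 units): Talon, Alder.
Total revenue = 83 + 54 = $137.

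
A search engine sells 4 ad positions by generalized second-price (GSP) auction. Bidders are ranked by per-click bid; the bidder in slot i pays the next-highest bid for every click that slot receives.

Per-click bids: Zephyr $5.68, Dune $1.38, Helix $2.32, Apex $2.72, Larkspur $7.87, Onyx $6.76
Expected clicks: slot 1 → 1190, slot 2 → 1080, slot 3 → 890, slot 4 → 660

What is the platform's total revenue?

Per-click bids in order: $7.87 (Larkspur) > $6.76 (Onyx) > $5.68 (Zephyr) > $2.72 (Apex) > $2.32 (Helix) > …
Slot 1: Larkspur pays $6.76 × 1190 = $8044.40
Slot 2: Onyx pays $5.68 × 1080 = $6134.40
Slot 3: Zephyr pays $2.72 × 890 = $2420.80
Slot 4: Apex pays $2.32 × 660 = $1531.20
Total = $18130.80

Total revenue: $18130.80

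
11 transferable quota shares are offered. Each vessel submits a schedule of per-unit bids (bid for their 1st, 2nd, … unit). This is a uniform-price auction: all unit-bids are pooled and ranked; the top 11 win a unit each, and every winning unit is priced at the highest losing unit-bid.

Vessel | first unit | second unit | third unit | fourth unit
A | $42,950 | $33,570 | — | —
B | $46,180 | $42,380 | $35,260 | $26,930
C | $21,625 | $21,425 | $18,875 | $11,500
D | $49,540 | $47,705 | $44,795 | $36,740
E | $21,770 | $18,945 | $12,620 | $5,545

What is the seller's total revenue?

Merging the schedules and taking the best 11: 49,540 (D-1), 47,705 (D-2), 46,180 (B-1), 44,795 (D-3), 42,950 (A-1), 42,380 (B-2), 36,740 (D-4), 35,260 (B-3), 33,570 (A-2), 26,930 (B-4), 21,770 (E-1)
The (k+1)-th unit-bid is $21,625.
Allocation: A 2, B 4, D 4, E 1. Every unit priced at $21,625.
Revenue = 11 × 21,625 = $237,875.

Total revenue: $237,875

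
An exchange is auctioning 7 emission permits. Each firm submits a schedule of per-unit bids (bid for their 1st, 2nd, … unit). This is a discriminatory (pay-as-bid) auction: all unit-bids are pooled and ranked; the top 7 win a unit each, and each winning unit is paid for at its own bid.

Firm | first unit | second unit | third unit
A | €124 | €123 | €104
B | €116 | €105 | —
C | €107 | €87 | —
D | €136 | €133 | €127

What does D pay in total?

D pays €396

All unit-bids, highest first — top 7: 136 (D-1), 133 (D-2), 127 (D-3), 124 (A-1), 123 (A-2), 116 (B-1), 107 (C-1)
Next rejected bid: €105 (not a price — pay-as-bid).
D's winning unit-bids: 136 + 133 + 127 = €396.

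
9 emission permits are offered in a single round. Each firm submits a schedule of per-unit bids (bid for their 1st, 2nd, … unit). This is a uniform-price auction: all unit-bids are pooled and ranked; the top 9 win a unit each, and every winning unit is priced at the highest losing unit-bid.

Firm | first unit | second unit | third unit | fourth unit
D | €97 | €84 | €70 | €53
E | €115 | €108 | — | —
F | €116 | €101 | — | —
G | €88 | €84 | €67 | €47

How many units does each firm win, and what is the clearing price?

Pooled unit-bids ranked (top 9): 116 (F-1), 115 (E-1), 108 (E-2), 101 (F-2), 97 (D-1), 88 (G-1), 84 (D-2), 84 (G-2), 70 (D-3)
First bid not allocated: €67.
Allocation: D 3, E 2, F 2, G 2.

D 3, E 2, F 2, G 2; clearing price €67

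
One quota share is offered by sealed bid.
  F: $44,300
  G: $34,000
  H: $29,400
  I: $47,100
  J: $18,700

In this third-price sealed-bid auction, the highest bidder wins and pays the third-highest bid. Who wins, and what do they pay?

I pays $34,000

Sorting bids: 47,100 (I) > 44,300 (F) > 34,000 (G) > 29,400 (H) > 18,700 (J)
I is highest; pays the third-highest bid, $34,000.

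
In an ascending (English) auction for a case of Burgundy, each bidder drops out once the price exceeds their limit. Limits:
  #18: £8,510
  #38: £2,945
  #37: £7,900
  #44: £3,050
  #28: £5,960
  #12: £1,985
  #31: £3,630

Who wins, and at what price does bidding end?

Limits ranked: 8,510 (#18) > 7,900 (#37) > 5,960 (#28) > 3,630 (#31) > 3,050 (#44) > 2,945 (#38) > …
Bidding ends when #37 exits at £7,900; #18 takes it.

#18 wins at £7,900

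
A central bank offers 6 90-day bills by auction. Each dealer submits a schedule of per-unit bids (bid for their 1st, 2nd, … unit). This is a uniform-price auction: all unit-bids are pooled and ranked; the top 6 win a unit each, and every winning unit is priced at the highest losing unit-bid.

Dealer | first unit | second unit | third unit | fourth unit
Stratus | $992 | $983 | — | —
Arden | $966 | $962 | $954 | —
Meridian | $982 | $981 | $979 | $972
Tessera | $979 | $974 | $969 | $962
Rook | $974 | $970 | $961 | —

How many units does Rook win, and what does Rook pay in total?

Rook: 0 units, pays $0

Pooled unit-bids ranked (top 6): 992 (Stratus-1), 983 (Stratus-2), 982 (Meridian-1), 981 (Meridian-2), 979 (Meridian-3), 979 (Tessera-1)
The (k+1)-th unit-bid is $974.
Rook wins 0 unit(s) at $974 each.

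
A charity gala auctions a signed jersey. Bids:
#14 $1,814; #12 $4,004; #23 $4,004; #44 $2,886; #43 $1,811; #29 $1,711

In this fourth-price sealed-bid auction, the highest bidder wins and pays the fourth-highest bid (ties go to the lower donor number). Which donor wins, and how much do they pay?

#12 pays $1,814

Sorting bids: 4,004 (#12) > 4,004 (#23) > 2,886 (#44) > 1,814 (#14) > 1,811 (#43) > 1,711 (#29)
#12 and #23 tie at $4,004; tie-break gives it to #12.
#12 is highest; pays the fourth-highest bid, $1,814.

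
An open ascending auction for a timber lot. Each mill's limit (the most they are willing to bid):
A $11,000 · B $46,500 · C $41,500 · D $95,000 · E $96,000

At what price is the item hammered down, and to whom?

Limits ranked: 96,000 (E) > 95,000 (D) > 46,500 (B) > 41,500 (C) > 11,000 (A)
Bidding ends when D exits at $95,000; E takes it.

E wins at $95,000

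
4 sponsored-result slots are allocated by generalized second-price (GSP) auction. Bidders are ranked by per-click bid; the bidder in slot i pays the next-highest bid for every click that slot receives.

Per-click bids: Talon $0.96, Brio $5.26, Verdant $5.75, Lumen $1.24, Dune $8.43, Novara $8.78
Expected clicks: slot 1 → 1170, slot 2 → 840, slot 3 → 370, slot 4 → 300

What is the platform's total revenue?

Total revenue: $17011.30

Per-click bids in order: $8.78 (Novara) > $8.43 (Dune) > $5.75 (Verdant) > $5.26 (Brio) > $1.24 (Lumen) > …
Slot 1: Novara pays $8.43 × 1170 = $9863.10
Slot 2: Dune pays $5.75 × 840 = $4830.00
Slot 3: Verdant pays $5.26 × 370 = $1946.20
Slot 4: Brio pays $1.24 × 300 = $372.00
Total = $17011.30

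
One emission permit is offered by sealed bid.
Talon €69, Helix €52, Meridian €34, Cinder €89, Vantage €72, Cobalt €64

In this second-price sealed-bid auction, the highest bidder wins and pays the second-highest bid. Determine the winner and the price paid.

Bids ranked: 89 (Cinder) > 72 (Vantage) > 69 (Talon) > 64 (Cobalt) > 52 (Helix) > 34 (Meridian)
Cinder is highest; pays the second-highest bid, €72.

Cinder pays €72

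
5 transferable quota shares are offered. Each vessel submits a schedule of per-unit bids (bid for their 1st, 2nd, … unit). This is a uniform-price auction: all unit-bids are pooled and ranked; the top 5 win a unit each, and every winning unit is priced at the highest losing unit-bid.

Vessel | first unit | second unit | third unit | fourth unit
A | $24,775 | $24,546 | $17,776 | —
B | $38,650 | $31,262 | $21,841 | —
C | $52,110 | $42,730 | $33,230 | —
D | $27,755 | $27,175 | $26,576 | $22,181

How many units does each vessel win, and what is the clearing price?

Merging the schedules and taking the best 5: 52,110 (C-1), 42,730 (C-2), 38,650 (B-1), 33,230 (C-3), 31,262 (B-2)
First bid not allocated: $27,755.
Allocation: B 2, C 3.

B 2, C 3; clearing price $27,755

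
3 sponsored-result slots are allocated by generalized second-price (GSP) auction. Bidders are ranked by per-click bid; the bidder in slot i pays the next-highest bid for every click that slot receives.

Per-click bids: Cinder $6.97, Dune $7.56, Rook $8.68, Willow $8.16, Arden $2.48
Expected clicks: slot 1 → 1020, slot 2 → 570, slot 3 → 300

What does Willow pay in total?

Sorting advertisers: $8.68 (Rook) > $8.16 (Willow) > $7.56 (Dune) > $6.97 (Cinder) > …
Willow holds slot 2 → pays next bid $7.56 × 570 clicks = $4309.20.

Willow pays $4309.20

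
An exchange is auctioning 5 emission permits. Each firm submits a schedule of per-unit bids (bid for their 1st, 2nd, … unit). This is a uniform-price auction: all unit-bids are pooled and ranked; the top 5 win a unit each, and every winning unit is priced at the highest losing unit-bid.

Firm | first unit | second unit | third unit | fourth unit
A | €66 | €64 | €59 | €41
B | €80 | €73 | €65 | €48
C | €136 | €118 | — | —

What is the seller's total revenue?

Total revenue: €325

All unit-bids, highest first — top 5: 136 (C-1), 118 (C-2), 80 (B-1), 73 (B-2), 66 (A-1)
Highest rejected unit-bid = €65.
Allocation: A 1, B 2, C 2. Every unit priced at €65.
Revenue = 5 × 65 = €325.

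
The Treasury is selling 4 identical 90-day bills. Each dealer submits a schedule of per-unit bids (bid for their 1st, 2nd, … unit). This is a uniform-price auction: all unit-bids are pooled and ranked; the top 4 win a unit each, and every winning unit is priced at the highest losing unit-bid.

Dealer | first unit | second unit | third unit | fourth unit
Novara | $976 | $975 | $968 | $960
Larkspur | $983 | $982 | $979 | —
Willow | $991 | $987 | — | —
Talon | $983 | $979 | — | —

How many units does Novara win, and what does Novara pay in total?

Merging the schedules and taking the best 4: 991 (Willow-1), 987 (Willow-2), 983 (Larkspur-1), 983 (Talon-1)
First bid not allocated: $982.
Novara wins 0 unit(s) at $982 each.

Novara: 0 units, pays $0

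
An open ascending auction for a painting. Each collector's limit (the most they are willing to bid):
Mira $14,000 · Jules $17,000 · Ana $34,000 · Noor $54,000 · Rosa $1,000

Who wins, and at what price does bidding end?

Noor wins at $34,000

Ascending (English) auction: the price rises until one bidder remains; the winner pays the price at which the last rival dropped out.
Limits in order: 54,000 (Noor) > 34,000 (Ana) > 17,000 (Jules) > 14,000 (Mira) > 1,000 (Rosa)
Ana is the last rival to drop out, at $34,000; Noor remains and wins at that price.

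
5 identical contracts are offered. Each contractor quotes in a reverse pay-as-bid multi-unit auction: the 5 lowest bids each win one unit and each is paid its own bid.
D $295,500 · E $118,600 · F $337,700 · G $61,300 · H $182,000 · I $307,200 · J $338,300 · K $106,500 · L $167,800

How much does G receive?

Bids ranked low→high: 61,300 (G), 106,500 (K), 118,600 (E), 167,800 (L), 182,000 (H), 295,500 (D), 307,200 (I), …
Lowest 5: G, K, E, L, H.
G wins → own bid $61,300.

G is paid $61,300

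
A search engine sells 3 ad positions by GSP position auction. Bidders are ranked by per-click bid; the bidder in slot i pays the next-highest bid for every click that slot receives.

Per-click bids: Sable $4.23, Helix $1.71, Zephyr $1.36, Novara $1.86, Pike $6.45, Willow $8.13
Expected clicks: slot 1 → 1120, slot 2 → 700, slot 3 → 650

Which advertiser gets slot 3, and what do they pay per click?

Sorting advertisers: $8.13 (Willow) > $6.45 (Pike) > $4.23 (Sable) > $1.86 (Novara) > …
Slot 3 goes to the third-ranked bidder, Sable, who pays the next bid down: $1.86/click.

Sable; $1.86 per click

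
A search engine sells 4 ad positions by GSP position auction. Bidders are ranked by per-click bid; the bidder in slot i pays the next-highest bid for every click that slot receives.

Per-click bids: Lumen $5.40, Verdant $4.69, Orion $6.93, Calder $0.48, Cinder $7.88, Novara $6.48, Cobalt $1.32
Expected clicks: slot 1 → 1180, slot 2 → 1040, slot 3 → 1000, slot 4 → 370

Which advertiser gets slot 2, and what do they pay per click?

Sorting advertisers: $7.88 (Cinder) > $6.93 (Orion) > $6.48 (Novara) > $5.40 (Lumen) > $4.69 (Verdant) > …
Slot 2 goes to the second-ranked bidder, Orion, who pays the next bid down: $6.48/click.

Orion; $6.48 per click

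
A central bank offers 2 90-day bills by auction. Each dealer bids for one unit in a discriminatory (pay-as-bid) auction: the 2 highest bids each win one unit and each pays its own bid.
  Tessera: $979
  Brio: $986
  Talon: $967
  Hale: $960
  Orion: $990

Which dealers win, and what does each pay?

Orion $990, Brio $986

Bids ranked high→low: 990 (Orion), 986 (Brio), 979 (Tessera), 967 (Talon), …
The 2 highest are Orion, Brio.
Each winner pays its own bid: Orion $990, Brio $986.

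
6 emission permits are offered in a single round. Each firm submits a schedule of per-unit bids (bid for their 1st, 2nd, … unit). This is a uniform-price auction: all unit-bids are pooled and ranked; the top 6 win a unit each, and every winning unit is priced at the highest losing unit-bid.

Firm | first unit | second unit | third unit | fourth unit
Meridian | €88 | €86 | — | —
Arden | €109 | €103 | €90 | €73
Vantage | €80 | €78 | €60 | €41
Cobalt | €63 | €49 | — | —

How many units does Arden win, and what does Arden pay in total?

Arden: 3 units, pays €234

Merging the schedules and taking the best 6: 109 (Arden-1), 103 (Arden-2), 90 (Arden-3), 88 (Meridian-1), 86 (Meridian-2), 80 (Vantage-1)
The (k+1)-th unit-bid is €78.
Arden wins 3 unit(s) at €78 each.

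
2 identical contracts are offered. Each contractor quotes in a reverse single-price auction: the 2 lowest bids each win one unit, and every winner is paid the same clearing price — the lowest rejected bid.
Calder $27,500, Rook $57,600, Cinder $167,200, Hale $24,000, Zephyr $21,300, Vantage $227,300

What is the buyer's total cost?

Ordering the bids: 21,300 (Zephyr), 24,000 (Hale), 27,500 (Calder), 57,600 (Rook), …
Lowest 2: Zephyr, Hale.
Clearing price = lowest rejected bid = $27,500.
Total cost = 2 × $27,500 = $55,000.

Total cost: $55,000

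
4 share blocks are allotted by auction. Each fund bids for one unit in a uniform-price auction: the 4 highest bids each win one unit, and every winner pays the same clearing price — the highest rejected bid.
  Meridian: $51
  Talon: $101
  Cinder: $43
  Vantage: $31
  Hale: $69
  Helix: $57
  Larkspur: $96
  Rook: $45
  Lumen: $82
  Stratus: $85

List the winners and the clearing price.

Sorting: 101 (Talon), 96 (Larkspur), 85 (Stratus), 82 (Lumen), 69 (Hale), 57 (Helix), …
Winners (4 units): Talon, Larkspur, Stratus, Lumen.
First losing bid is Hale's $69, which sets the uniform price.

Talon, Larkspur, Stratus, Lumen; each pays $69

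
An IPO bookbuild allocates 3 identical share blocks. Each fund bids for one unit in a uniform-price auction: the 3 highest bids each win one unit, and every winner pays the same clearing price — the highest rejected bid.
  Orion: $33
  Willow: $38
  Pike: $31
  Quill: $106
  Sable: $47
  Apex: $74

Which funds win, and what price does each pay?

Bids ranked high→low: 106 (Quill), 74 (Apex), 47 (Sable), 38 (Willow), 33 (Orion), …
Top 3: Quill, Apex, Sable.
Highest unsuccessful bid: $38 → clearing price.

Quill, Apex, Sable; each pays $38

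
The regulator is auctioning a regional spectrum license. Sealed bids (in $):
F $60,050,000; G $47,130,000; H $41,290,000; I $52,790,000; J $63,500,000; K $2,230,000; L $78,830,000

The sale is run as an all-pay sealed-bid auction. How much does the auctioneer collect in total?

Sorting bids: 78,830,000 (L) > 63,500,000 (J) > 60,050,000 (F) > 52,790,000 (I) > 47,130,000 (G) > 41,290,000 (H) > …
L wins with the top bid; all bids are sunk regardless.
Every bidder forfeits their bid regardless of winning.
Revenue = 60,050,000 + 47,130,000 + 41,290,000 + 52,790,000 + 63,500,000 + 2,230,000 + 78,830,000 = $345,820,000.

Total revenue: $345,820,000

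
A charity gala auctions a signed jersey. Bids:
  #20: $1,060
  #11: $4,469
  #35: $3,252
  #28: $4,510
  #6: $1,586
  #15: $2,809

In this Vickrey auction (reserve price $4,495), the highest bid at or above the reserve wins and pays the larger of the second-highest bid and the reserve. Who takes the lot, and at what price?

#28 pays $4,495

Rule: the highest bid at or above the reserve wins and pays the larger of the second-highest bid and the reserve.
Sorting bids: 4,510 (#28) > 4,469 (#11) > 3,252 (#35) > 2,809 (#15) > 1,586 (#6) > 1,060 (#20)
Highest eligible bid: #28 at $4,510.
max(second-highest $4,469, reserve $4,495) = $4,495.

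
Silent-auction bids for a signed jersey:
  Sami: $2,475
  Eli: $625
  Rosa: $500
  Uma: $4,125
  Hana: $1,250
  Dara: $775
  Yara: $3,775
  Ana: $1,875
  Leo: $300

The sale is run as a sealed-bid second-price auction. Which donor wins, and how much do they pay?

Uma pays $3,775

Sealed-bid second-price auction: the highest bidder wins and pays the second-highest bid.
Bids ranked: 4,125 (Uma) > 3,775 (Yara) > 2,475 (Sami) > 1,875 (Ana) > 1,250 (Hana) > 775 (Dara) > …
Second-price: Uma pays Yara's bid of $3,775.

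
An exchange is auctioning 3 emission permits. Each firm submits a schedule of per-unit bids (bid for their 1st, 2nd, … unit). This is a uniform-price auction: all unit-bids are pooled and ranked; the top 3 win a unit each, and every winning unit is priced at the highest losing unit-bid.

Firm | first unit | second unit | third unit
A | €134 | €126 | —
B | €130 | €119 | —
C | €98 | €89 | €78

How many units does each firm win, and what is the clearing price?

A 2, B 1; clearing price €119

All unit-bids, highest first — top 3: 134 (A-1), 130 (B-1), 126 (A-2)
Highest rejected unit-bid = €119.
Allocation: A 2, B 1.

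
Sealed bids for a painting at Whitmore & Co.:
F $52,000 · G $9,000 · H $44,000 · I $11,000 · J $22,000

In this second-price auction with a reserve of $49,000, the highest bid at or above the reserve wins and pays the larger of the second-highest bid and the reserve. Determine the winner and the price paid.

Bids ranked: 52,000 (F) > 44,000 (H) > 22,000 (J) > 11,000 (I) > 9,000 (G)
F has the top bid at or above the reserve ($52,000).
max(second-highest $44,000, reserve $49,000) = $49,000.

F pays $49,000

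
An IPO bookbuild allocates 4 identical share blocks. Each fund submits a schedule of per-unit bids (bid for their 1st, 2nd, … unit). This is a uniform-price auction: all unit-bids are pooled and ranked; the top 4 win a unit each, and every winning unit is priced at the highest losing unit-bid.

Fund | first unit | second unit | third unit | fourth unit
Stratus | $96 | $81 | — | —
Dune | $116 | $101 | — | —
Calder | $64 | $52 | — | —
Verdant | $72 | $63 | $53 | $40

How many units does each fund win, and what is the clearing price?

All unit-bids, highest first — top 4: 116 (Dune-1), 101 (Dune-2), 96 (Stratus-1), 81 (Stratus-2)
The (k+1)-th unit-bid is $72.
Allocation: Dune 2, Stratus 2.

Dune 2, Stratus 2; clearing price $72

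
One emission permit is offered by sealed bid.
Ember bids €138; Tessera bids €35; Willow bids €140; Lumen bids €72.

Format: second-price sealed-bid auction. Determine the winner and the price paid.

Rule: the highest bidder wins and pays the second-highest bid.
Bids in order: 140 (Willow) > 138 (Ember) > 72 (Lumen) > 35 (Tessera)
Second-price: Willow pays Ember's bid of €138.

Willow pays €138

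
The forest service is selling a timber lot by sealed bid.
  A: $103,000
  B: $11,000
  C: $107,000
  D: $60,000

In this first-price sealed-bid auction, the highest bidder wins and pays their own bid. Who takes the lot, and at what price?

C pays $107,000

First-price sealed-bid auction: the highest bidder wins and pays their own bid.
Sorting bids: 107,000 (C) > 103,000 (A) > 60,000 (D) > 11,000 (B)
First-price: C pays what they bid, $107,000.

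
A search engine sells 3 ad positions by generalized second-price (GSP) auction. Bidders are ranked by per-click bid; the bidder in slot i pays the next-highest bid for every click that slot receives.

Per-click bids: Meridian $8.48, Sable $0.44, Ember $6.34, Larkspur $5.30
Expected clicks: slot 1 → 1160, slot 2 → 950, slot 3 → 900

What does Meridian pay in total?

Meridian pays $7354.40

Per-click bids in order: $8.48 (Meridian) > $6.34 (Ember) > $5.30 (Larkspur) > $0.44 (Sable)
Meridian holds slot 1 → pays next bid $6.34 × 1160 clicks = $7354.40.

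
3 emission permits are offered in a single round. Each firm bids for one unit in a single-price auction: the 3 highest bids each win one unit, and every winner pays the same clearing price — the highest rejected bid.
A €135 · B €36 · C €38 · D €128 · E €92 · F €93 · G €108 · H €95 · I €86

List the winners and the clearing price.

Bids ranked high→low: 135 (A), 128 (D), 108 (G), 95 (H), 93 (F), …
Top 3: A, D, G.
Highest unsuccessful bid: €95 → clearing price.

A, D, G; each pays €95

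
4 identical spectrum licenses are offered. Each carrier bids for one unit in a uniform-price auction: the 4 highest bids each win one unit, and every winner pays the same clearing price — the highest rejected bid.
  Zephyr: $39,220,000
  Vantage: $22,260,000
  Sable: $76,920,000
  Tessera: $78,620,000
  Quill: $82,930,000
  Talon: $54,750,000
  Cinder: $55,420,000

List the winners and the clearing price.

Bids ranked high→low: 82,930,000 (Quill), 78,620,000 (Tessera), 76,920,000 (Sable), 55,420,000 (Cinder), 54,750,000 (Talon), 39,220,000 (Zephyr), …
Winners (4 units): Quill, Tessera, Sable, Cinder.
Clearing price = highest rejected bid = $54,750,000.

Quill, Tessera, Sable, Cinder; each pays $54,750,000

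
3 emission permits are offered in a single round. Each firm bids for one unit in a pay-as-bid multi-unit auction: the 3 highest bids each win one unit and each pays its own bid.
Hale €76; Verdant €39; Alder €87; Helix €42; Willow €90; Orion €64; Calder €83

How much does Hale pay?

Hale pays €0

Sorting: 90 (Willow), 87 (Alder), 83 (Calder), 76 (Hale), 64 (Orion), …
The 3 highest are Willow, Alder, Calder.
Hale does not win → €0.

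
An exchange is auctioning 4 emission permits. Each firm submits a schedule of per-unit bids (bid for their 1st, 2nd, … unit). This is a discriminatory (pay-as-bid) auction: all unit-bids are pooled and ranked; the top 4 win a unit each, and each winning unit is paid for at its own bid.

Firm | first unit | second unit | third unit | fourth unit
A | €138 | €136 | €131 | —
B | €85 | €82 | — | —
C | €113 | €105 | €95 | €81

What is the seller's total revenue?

Pooled unit-bids ranked (top 4): 138 (A-1), 136 (A-2), 131 (A-3), 113 (C-1)
Next rejected bid: €105 (not a price — pay-as-bid).
Each winning unit pays its own bid.
Revenue = 138 + 136 + 131 + 113 = €518.

Total revenue: €518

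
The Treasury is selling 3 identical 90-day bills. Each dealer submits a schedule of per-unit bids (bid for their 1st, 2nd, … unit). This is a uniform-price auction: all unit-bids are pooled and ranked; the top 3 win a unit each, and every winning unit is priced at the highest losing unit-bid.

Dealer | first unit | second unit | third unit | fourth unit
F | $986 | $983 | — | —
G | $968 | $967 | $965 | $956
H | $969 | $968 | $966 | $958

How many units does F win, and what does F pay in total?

F: 2 units, pays $1,936

All unit-bids, highest first — top 3: 986 (F-1), 983 (F-2), 969 (H-1)
Highest rejected unit-bid = $968.
F wins 2 unit(s) at $968 each.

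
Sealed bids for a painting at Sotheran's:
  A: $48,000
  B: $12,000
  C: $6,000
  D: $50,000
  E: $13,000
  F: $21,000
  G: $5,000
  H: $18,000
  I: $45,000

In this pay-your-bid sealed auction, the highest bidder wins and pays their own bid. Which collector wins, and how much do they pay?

D pays $50,000

Bids in order: 50,000 (D) > 48,000 (A) > 45,000 (I) > 21,000 (F) > 18,000 (H) > 13,000 (E) > …
D is highest → pays own bid, $50,000.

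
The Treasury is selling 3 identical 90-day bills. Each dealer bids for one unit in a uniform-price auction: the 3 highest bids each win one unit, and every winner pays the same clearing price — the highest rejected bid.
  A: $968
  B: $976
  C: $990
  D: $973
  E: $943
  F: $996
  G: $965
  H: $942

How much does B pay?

Ordering the bids: 996 (F), 990 (C), 976 (B), 973 (D), 968 (A), …
The 3 highest are F, C, B.
Highest unsuccessful bid: $973 → clearing price.
B wins → pays $973.

B pays $973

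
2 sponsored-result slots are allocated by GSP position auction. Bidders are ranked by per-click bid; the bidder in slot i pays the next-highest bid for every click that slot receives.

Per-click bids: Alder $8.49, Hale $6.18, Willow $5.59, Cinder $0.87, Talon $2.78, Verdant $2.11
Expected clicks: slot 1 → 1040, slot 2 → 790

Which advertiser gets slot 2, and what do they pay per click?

Per-click bids in order: $8.49 (Alder) > $6.18 (Hale) > $5.59 (Willow) > …
Slot 2 goes to the second-ranked bidder, Hale, who pays the next bid down: $5.59/click.

Hale; $5.59 per click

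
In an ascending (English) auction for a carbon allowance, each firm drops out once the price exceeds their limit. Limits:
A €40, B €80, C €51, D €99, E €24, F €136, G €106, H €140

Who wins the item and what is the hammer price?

Rule: the price rises until one bidder remains; the winner pays the price at which the last rival dropped out.
Limits ranked: 140 (H) > 136 (F) > 106 (G) > 99 (D) > 80 (B) > 51 (C) > …
Bidding ends when F exits at €136; H takes it.

H wins at €136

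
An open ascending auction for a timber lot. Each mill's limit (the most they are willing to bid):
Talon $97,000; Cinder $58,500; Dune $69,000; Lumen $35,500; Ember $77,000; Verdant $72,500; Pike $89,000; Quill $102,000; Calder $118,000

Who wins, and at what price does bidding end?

Open ascending-bid auction: the price rises until one bidder remains; the winner pays the price at which the last rival dropped out.
Limits in order: 118,000 (Calder) > 102,000 (Quill) > 97,000 (Talon) > 89,000 (Pike) > 77,000 (Ember) > 72,500 (Verdant) > …
Once the price passes $102,000, only Calder is left; the hammer falls at Quill's limit of $102,000.

Calder wins at $102,000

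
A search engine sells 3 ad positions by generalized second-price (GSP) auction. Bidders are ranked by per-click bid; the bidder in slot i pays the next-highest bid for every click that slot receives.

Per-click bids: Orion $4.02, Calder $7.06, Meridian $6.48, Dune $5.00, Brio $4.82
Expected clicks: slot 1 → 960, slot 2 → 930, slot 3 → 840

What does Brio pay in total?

Per-click bids in order: $7.06 (Calder) > $6.48 (Meridian) > $5.00 (Dune) > $4.82 (Brio) > …
Brio ranks below slot 3 → no slot, pays nothing.

Brio pays $0.00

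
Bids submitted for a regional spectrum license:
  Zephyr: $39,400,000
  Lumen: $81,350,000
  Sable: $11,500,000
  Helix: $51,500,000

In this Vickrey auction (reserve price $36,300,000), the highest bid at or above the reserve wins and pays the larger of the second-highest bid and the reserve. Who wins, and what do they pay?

Rule: the highest bid at or above the reserve wins and pays the larger of the second-highest bid and the reserve.
Bids in order: 81,350,000 (Lumen) > 51,500,000 (Helix) > 39,400,000 (Zephyr) > 11,500,000 (Sable)
Lumen has the top bid at or above the reserve ($81,350,000).
max(second-highest $51,500,000, reserve $36,300,000) = $51,500,000; the reserve does not bind.

Lumen pays $51,500,000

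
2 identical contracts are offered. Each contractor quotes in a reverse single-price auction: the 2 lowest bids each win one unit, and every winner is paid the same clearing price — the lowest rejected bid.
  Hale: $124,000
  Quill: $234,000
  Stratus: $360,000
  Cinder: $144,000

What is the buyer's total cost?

Total cost: $468,000

Sorting: 124,000 (Hale), 144,000 (Cinder), 234,000 (Quill), 360,000 (Stratus)
Winners (2 units): Hale, Cinder.
Lowest unsuccessful bid: $234,000 → clearing price.
Total cost = 2 × $234,000 = $468,000.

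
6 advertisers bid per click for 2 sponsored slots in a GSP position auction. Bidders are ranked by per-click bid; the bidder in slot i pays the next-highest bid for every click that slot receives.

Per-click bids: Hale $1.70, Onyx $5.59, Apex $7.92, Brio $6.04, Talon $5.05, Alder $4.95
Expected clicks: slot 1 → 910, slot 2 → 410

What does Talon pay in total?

Ranked by bid: $7.92 (Apex) > $6.04 (Brio) > $5.59 (Onyx) > …
Talon ranks below slot 2 → no slot, pays nothing.

Talon pays $0.00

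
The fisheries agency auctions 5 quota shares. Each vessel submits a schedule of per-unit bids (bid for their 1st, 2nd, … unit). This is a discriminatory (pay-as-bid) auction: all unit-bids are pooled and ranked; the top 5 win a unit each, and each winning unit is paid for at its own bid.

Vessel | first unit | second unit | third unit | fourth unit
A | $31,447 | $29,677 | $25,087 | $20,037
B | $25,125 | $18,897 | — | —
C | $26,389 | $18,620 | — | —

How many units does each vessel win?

Pooled unit-bids ranked (top 5): 31,447 (A-1), 29,677 (A-2), 26,389 (C-1), 25,125 (B-1), 25,087 (A-3)
Next rejected bid: $20,037 (not a price — pay-as-bid).
Allocation: A 3, B 1, C 1.

A 3, B 1, C 1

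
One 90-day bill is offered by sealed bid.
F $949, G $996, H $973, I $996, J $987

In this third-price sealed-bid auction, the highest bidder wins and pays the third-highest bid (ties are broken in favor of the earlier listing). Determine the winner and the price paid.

Bids ranked: 996 (G) > 996 (I) > 987 (J) > 973 (H) > 949 (F)
Tie at $996 → G wins by tie-break.
G wins; payment is bid #3 in the ranking = $987.

G pays $987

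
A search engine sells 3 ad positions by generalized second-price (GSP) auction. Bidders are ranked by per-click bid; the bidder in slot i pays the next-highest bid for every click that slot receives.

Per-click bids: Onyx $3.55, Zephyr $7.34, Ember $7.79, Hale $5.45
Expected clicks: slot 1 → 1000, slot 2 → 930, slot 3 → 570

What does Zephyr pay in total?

Zephyr pays $5068.50

Per-click bids in order: $7.79 (Ember) > $7.34 (Zephyr) > $5.45 (Hale) > $3.55 (Onyx)
Zephyr holds slot 2 → pays next bid $5.45 × 930 clicks = $5068.50.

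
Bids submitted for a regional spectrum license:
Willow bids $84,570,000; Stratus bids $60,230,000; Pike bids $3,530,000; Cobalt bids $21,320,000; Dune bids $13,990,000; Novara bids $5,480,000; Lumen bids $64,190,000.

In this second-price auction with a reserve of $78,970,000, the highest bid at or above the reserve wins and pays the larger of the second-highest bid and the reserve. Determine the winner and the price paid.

Willow pays $78,970,000

Rule: the highest bid at or above the reserve wins and pays the larger of the second-highest bid and the reserve.
Sorting bids: 84,570,000 (Willow) > 64,190,000 (Lumen) > 60,230,000 (Stratus) > 21,320,000 (Cobalt) > 13,990,000 (Dune) > 5,480,000 (Novara) > …
Highest eligible bid: Willow at $84,570,000.
max(second-highest $64,190,000, reserve $78,970,000) = $78,970,000.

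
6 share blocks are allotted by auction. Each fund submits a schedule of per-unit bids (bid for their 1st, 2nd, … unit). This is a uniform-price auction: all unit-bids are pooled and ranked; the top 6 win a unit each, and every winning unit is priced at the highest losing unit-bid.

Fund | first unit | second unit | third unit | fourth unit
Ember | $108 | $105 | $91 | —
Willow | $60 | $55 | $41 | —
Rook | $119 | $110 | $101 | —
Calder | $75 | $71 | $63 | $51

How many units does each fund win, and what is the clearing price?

Ember 3, Rook 3; clearing price $75

Merging the schedules and taking the best 6: 119 (Rook-1), 110 (Rook-2), 108 (Ember-1), 105 (Ember-2), 101 (Rook-3), 91 (Ember-3)
The (k+1)-th unit-bid is $75.
Allocation: Ember 3, Rook 3.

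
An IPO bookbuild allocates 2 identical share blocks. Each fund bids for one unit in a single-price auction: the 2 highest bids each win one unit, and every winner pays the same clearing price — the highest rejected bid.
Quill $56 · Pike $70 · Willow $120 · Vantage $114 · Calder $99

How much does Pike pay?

Sorting: 120 (Willow), 114 (Vantage), 99 (Calder), 70 (Pike), …
Top 2: Willow, Vantage.
Highest unsuccessful bid: $99 → clearing price.
Pike does not win → pays $0.

Pike pays $0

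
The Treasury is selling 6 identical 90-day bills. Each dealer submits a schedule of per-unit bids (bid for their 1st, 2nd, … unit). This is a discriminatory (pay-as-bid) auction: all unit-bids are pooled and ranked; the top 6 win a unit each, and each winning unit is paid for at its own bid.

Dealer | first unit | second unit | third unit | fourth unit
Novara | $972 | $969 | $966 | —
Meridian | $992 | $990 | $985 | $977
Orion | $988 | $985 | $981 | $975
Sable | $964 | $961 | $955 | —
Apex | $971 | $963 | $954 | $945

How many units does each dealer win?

Meridian 3, Orion 3

Merging the schedules and taking the best 6: 992 (Meridian-1), 990 (Meridian-2), 988 (Orion-1), 985 (Meridian-3), 985 (Orion-2), 981 (Orion-3)
Next rejected bid: $977 (not a price — pay-as-bid).
Allocation: Meridian 3, Orion 3.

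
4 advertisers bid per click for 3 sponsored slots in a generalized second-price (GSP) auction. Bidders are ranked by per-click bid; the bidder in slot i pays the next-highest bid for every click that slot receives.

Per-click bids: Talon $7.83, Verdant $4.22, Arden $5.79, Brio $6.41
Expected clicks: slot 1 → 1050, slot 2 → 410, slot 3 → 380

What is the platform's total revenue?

Ranked by bid: $7.83 (Talon) > $6.41 (Brio) > $5.79 (Arden) > $4.22 (Verdant)
Slot 1: Talon pays $6.41 × 1050 = $6730.50
Slot 2: Brio pays $5.79 × 410 = $2373.90
Slot 3: Arden pays $4.22 × 380 = $1603.60
Total = $10708.00

Total revenue: $10708.00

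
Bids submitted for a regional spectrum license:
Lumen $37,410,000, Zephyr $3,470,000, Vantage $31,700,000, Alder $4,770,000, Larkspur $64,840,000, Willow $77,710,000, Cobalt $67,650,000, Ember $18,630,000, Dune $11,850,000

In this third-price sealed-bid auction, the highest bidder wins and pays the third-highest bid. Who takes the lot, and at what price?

Willow pays $64,840,000

Third-price sealed-bid auction: the highest bidder wins and pays the third-highest bid.
Sorting bids: 77,710,000 (Willow) > 67,650,000 (Cobalt) > 64,840,000 (Larkspur) > 37,410,000 (Lumen) > 31,700,000 (Vantage) > 18,630,000 (Ember) > …
Willow wins; payment is bid #3 in the ranking = $64,840,000.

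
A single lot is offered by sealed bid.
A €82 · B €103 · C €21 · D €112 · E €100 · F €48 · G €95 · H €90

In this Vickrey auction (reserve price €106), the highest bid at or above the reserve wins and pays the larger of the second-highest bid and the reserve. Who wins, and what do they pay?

Vickrey auction (reserve price €106): the highest bid at or above the reserve wins and pays the larger of the second-highest bid and the reserve.
Sorting bids: 112 (D) > 103 (B) > 100 (E) > 95 (G) > 90 (H) > 82 (A) > …
D has the top bid at or above the reserve (€112).
max(second-highest €103, reserve €106) = €106.

D pays €106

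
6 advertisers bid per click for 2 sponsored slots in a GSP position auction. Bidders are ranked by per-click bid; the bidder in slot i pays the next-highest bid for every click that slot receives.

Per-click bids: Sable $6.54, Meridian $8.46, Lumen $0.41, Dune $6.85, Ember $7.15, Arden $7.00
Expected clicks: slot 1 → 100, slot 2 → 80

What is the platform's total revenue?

Total revenue: $1275.00

Ranked by bid: $8.46 (Meridian) > $7.15 (Ember) > $7.00 (Arden) > …
Slot 1: Meridian pays $7.15 × 100 = $715.00
Slot 2: Ember pays $7.00 × 80 = $560.00
Total = $1275.00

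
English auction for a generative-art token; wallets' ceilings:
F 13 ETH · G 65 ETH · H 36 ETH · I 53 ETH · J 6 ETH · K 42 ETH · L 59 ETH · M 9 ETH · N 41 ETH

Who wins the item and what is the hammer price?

G wins at 59 ETH

Ascending (English) auction: the price rises until one bidder remains; the winner pays the price at which the last rival dropped out.
Limits ranked: 65 (G) > 59 (L) > 53 (I) > 42 (K) > 41 (N) > 36 (H) > …
Once the price passes 59 ETH, only G is left; the hammer falls at L's limit of 59 ETH.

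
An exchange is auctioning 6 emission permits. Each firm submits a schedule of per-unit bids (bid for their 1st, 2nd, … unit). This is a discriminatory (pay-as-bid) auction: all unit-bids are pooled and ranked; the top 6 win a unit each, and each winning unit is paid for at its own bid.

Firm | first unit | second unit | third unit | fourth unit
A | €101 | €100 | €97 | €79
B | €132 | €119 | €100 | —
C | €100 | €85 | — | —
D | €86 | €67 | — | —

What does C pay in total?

All unit-bids, highest first — top 6: 132 (B-1), 119 (B-2), 101 (A-1), 100 (A-2), 100 (B-3), 100 (C-1)
Next rejected bid: €97 (not a price — pay-as-bid).
C's winning unit-bids: 100 = €100.

C pays €100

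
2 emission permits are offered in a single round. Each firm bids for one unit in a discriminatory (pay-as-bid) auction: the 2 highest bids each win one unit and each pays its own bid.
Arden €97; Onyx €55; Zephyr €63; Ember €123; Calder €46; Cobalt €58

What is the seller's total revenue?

Total revenue: €220

Sorting: 123 (Ember), 97 (Arden), 63 (Zephyr), 58 (Cobalt), …
Top 2: Ember, Arden.
Total revenue = 123 + 97 = €220.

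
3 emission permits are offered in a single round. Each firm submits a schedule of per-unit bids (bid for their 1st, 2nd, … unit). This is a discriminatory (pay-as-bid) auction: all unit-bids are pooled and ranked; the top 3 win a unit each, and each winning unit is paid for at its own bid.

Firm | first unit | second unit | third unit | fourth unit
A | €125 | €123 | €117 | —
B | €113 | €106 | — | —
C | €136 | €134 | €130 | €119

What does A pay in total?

All unit-bids, highest first — top 3: 136 (C-1), 134 (C-2), 130 (C-3)
Next rejected bid: €125 (not a price — pay-as-bid).
A wins no units.

A pays €0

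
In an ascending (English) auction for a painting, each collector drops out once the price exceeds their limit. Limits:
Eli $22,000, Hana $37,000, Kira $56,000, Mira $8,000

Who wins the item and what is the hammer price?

Limits in order: 56,000 (Kira) > 37,000 (Hana) > 22,000 (Eli) > 8,000 (Mira)
Bidding ends when Hana exits at $37,000; Kira takes it.

Kira wins at $37,000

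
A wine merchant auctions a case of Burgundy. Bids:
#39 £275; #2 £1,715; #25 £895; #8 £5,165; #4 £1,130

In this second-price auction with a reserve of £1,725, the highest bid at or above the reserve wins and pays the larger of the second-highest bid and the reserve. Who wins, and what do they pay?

Rule: the highest bid at or above the reserve wins and pays the larger of the second-highest bid and the reserve.
Sorting bids: 5,165 (#8) > 1,715 (#2) > 1,130 (#4) > 895 (#25) > 275 (#39)
#8 has the top bid at or above the reserve (£5,165).
max(second-highest £1,715, reserve £1,725) = £1,725.

#8 pays £1,725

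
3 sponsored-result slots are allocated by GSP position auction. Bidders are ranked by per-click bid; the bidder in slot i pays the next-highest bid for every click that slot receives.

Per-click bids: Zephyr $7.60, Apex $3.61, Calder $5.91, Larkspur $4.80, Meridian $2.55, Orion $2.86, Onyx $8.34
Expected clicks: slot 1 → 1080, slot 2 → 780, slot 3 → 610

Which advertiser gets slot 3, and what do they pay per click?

Sorting advertisers: $8.34 (Onyx) > $7.60 (Zephyr) > $5.91 (Calder) > $4.80 (Larkspur) > …
Slot 3 goes to the third-ranked bidder, Calder, who pays the next bid down: $4.80/click.

Calder; $4.80 per click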